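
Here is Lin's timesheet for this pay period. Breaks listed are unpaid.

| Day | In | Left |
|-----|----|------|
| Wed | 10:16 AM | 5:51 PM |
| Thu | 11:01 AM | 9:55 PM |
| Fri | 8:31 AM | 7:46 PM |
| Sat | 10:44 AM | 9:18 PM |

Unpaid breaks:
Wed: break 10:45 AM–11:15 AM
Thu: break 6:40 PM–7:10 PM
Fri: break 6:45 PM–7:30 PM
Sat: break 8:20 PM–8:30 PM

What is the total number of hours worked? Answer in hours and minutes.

38 h 23 min

Wed: 10:16 AM–5:51 PM = 7 h 35 min; less 30 min break → 7 h 5 min
Thu: 11:01 AM–9:55 PM = 10 h 54 min; less 30 min break → 10 h 24 min
Fri: 8:31 AM–7:46 PM = 11 h 15 min; less 45 min break → 10 h 30 min
Sat: 10:44 AM–9:18 PM = 10 h 34 min; less 10 min break → 10 h 24 min
Total: 7 h 5 min + 10 h 24 min + 10 h 30 min + 10 h 24 min = 38 h 23 min.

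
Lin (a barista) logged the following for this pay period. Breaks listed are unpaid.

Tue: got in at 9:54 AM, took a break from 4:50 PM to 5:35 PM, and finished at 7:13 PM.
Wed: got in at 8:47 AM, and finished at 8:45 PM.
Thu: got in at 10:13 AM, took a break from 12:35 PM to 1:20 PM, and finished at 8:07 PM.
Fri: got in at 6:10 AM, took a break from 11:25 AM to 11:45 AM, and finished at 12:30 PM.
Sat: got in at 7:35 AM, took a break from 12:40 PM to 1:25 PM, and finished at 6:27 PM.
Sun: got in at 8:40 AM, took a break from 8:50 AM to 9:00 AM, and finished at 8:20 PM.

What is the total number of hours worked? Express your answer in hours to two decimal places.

57.30 hours

Tue: 9:54 AM–7:13 PM = 9 h 19 min; less 45 min break → 8 h 34 min
Wed: 8:47 AM–8:45 PM = 11 h 58 min
Thu: 10:13 AM–8:07 PM = 9 h 54 min; less 45 min break → 9 h 9 min
Fri: 6:10 AM–12:30 PM = 6 h 20 min; less 20 min break → 6 h 0 min
Sat: 7:35 AM–6:27 PM = 10 h 52 min; less 45 min break → 10 h 7 min
Sun: 8:40 AM–8:20 PM = 11 h 40 min; less 10 min break → 11 h 30 min
Total: 8 h 34 min + 11 h 58 min + 9 h 9 min + 6 h 0 min + 10 h 7 min + 11 h 30 min = 57 h 18 min.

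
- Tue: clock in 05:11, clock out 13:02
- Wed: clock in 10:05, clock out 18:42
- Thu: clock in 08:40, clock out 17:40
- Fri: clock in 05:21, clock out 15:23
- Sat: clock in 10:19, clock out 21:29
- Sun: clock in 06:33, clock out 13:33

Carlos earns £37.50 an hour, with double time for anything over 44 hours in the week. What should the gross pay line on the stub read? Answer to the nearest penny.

£2375.00

Tue: 05:11–13:02 = 7 h 51 min
Wed: 10:05–18:42 = 8 h 37 min
Thu: 08:40–17:40 = 9 h 0 min
Fri: 05:21–15:23 = 10 h 2 min
Sat: 10:19–21:29 = 11 h 10 min
Sun: 06:33–13:33 = 7 h 0 min
Total worked: 53 h 40 min = 3220 min.
Regular 44 h 0 min = 2640 min at £37.50/h; overtime 9 h 40 min = 580 min at £75.00/h.
Pay = (2640 × £37.50 + 580 × £75.00) ÷ 60 = £2375.00.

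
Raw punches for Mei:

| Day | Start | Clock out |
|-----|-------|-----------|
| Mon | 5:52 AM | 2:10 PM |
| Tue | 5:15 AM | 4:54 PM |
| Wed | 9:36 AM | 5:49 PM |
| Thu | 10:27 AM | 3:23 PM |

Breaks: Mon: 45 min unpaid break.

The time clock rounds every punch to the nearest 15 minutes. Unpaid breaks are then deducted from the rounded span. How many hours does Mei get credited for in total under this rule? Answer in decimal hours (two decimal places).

Mon: in 5:52 AM→5:45 AM, out 2:10 PM→2:15 PM; 8 h 30 min − 45 min = 7 h 45 min
Tue: in 5:15 AM→5:15 AM, out 4:54 PM→5:00 PM; 11 h 45 min
Wed: in 9:36 AM→9:30 AM, out 5:49 PM→5:45 PM; 8 h 15 min
Thu: in 10:27 AM→10:30 AM, out 3:23 PM→3:30 PM; 5 h 0 min
Total credited: 32 h 45 min.

32.75 hours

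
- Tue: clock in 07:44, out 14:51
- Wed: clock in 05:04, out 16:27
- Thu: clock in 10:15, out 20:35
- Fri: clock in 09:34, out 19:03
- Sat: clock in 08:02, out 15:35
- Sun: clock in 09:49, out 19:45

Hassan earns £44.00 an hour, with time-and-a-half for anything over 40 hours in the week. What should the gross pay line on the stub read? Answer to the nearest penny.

£2802.80

Tue: 07:44–14:51 = 7 h 7 min
Wed: 05:04–16:27 = 11 h 23 min
Thu: 10:15–20:35 = 10 h 20 min
Fri: 09:34–19:03 = 9 h 29 min
Sat: 08:02–15:35 = 7 h 33 min
Sun: 09:49–19:45 = 9 h 56 min
Total worked: 55 h 48 min = 3348 min.
Regular 40 h 0 min = 2400 min at £44.00/h; overtime 15 h 48 min = 948 min at £66.00/h.
Pay = (2400 × £44.00 + 948 × £66.00) ÷ 60 = £2802.80.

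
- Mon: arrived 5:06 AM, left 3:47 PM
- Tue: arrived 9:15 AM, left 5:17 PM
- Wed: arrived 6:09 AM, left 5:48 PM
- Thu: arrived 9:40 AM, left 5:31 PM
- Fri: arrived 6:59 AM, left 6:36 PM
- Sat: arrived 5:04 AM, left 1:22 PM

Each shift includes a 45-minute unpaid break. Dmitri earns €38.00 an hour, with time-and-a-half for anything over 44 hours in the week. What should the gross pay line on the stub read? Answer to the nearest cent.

Mon: 5:06 AM–3:47 PM = 10 h 41 min; less 45 min break → 9 h 56 min
Tue: 9:15 AM–5:17 PM = 8 h 2 min; less 45 min break → 7 h 17 min
Wed: 6:09 AM–5:48 PM = 11 h 39 min; less 45 min break → 10 h 54 min
Thu: 9:40 AM–5:31 PM = 7 h 51 min; less 45 min break → 7 h 6 min
Fri: 6:59 AM–6:36 PM = 11 h 37 min; less 45 min break → 10 h 52 min
Sat: 5:04 AM–1:22 PM = 8 h 18 min; less 45 min break → 7 h 33 min
Total worked: 53 h 38 min = 3218 min.
Regular 44 h 0 min = 2640 min at €38.00/h; overtime 9 h 38 min = 578 min at €57.00/h.
Pay = (2640 × €38.00 + 578 × €57.00) ÷ 60 = €2221.10.

€2221.10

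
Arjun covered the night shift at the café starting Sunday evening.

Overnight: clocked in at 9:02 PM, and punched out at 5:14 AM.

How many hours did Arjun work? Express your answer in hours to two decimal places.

Overnight: 9:02 PM → midnight = 2 h 58 min; midnight → 5:14 AM = 5 h 14 min; span 8 h 12 min

8.20 hours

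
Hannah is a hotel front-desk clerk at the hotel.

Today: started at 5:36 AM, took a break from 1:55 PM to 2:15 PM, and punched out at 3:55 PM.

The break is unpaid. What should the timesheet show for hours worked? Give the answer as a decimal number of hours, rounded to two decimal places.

Today: 5:36 AM–3:55 PM = 10 h 19 min; less 20 min break → 9 h 59 min

9.98 hours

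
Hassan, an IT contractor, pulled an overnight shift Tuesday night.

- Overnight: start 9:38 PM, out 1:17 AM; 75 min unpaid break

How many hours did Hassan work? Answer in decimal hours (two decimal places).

Overnight: 9:38 PM → midnight = 2 h 22 min; midnight → 1:17 AM = 1 h 17 min; span 3 h 39 min; less 75 min break → 2 h 24 min

2.40 hours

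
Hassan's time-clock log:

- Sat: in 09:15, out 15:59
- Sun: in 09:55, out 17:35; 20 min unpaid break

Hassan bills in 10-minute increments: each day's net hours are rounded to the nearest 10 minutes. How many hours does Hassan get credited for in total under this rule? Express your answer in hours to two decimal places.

Sat: 09:15–15:59 = 6 h 44 min → rounds to 6 h 40 min
Sun: 09:55–17:35 = 7 h 40 min − 20 min = 7 h 20 min → rounds to 7 h 20 min
Total credited: 14 h 0 min.

14.00 hours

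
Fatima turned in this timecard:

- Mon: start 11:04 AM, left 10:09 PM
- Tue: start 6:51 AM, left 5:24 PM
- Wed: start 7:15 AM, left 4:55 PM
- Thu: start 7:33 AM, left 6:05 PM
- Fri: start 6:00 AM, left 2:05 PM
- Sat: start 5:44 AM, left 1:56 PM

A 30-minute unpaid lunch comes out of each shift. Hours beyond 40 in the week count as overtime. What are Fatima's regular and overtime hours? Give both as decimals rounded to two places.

Mon: 11:04 AM–10:09 PM = 11 h 5 min; less 30 min break → 10 h 35 min
Tue: 6:51 AM–5:24 PM = 10 h 33 min; less 30 min break → 10 h 3 min
Wed: 7:15 AM–4:55 PM = 9 h 40 min; less 30 min break → 9 h 10 min
Thu: 7:33 AM–6:05 PM = 10 h 32 min; less 30 min break → 10 h 2 min
Fri: 6:00 AM–2:05 PM = 8 h 5 min; less 30 min break → 7 h 35 min
Sat: 5:44 AM–1:56 PM = 8 h 12 min; less 30 min break → 7 h 42 min
Total worked: 55 h 7 min = 55.12 h.
Threshold 40 h → overtime 15 h 7 min, regular 40 h 0 min.

Regular 40.00 hours, overtime 15.12 hours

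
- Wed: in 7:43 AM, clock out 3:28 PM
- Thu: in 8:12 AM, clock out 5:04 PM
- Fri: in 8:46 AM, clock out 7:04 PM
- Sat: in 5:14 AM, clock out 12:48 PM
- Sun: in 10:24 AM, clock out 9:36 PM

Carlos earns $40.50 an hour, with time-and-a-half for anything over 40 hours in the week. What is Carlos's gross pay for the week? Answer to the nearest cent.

$1965.26

Wed: 7:43 AM–3:28 PM = 7 h 45 min
Thu: 8:12 AM–5:04 PM = 8 h 52 min
Fri: 8:46 AM–7:04 PM = 10 h 18 min
Sat: 5:14 AM–12:48 PM = 7 h 34 min
Sun: 10:24 AM–9:36 PM = 11 h 12 min
Total worked: 45 h 41 min = 2741 min.
Regular 40 h 0 min = 2400 min at $40.50/h; overtime 5 h 41 min = 341 min at $60.75/h.
Pay = (2400 × $40.50 + 341 × $60.75) ÷ 60 = $1965.26.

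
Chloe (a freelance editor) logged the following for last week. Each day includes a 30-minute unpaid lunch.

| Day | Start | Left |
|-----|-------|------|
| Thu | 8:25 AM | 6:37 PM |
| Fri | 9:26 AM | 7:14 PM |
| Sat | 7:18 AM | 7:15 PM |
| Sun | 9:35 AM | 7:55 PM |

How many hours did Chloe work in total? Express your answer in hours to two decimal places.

Thu: 8:25 AM–6:37 PM = 10 h 12 min; less 30 min break → 9 h 42 min
Fri: 9:26 AM–7:14 PM = 9 h 48 min; less 30 min break → 9 h 18 min
Sat: 7:18 AM–7:15 PM = 11 h 57 min; less 30 min break → 11 h 27 min
Sun: 9:35 AM–7:55 PM = 10 h 20 min; less 30 min break → 9 h 50 min
Total: 9 h 42 min + 9 h 18 min + 11 h 27 min + 9 h 50 min = 40 h 17 min.

40.28 hours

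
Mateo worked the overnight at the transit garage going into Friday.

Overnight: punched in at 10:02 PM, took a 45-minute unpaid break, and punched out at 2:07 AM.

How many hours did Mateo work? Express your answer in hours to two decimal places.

Overnight: 10:02 PM → midnight = 1 h 58 min; midnight → 2:07 AM = 2 h 7 min; span 4 h 5 min; less 45 min break → 3 h 20 min

3.33 hours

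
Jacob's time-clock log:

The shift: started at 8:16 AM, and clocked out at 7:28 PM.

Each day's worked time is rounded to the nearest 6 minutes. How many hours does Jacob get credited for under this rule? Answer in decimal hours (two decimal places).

The shift: 8:16 AM–7:28 PM = 11 h 12 min → rounds to 11 h 12 min

11.20 hours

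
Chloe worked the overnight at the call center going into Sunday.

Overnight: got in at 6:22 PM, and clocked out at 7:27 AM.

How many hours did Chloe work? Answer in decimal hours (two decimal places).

Overnight: 6:22 PM → midnight = 5 h 38 min; midnight → 7:27 AM = 7 h 27 min; span 13 h 5 min

13.08 hours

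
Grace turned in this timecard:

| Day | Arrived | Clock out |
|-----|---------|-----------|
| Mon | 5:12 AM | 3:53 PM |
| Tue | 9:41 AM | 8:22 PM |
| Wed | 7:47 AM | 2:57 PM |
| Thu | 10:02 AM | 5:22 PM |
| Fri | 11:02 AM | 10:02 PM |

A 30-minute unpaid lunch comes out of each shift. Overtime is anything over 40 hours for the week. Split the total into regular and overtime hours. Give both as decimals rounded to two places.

Mon: 5:12 AM–3:53 PM = 10 h 41 min; less 30 min break → 10 h 11 min
Tue: 9:41 AM–8:22 PM = 10 h 41 min; less 30 min break → 10 h 11 min
Wed: 7:47 AM–2:57 PM = 7 h 10 min; less 30 min break → 6 h 40 min
Thu: 10:02 AM–5:22 PM = 7 h 20 min; less 30 min break → 6 h 50 min
Fri: 11:02 AM–10:02 PM = 11 h 0 min; less 30 min break → 10 h 30 min
Total worked: 44 h 22 min = 44.37 h.
Threshold 40 h → overtime 4 h 22 min, regular 40 h 0 min.

Regular 40.00 hours, overtime 4.37 hours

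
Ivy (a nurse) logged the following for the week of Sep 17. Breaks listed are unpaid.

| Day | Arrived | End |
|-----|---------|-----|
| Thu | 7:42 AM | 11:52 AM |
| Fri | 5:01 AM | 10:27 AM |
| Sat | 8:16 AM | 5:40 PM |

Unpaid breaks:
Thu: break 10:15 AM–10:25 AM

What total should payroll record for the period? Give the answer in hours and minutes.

18 h 50 min

Thu: 7:42 AM–11:52 AM = 4 h 10 min; less 10 min break → 4 h 0 min
Fri: 5:01 AM–10:27 AM = 5 h 26 min
Sat: 8:16 AM–5:40 PM = 9 h 24 min
Total: 4 h 0 min + 5 h 26 min + 9 h 24 min = 18 h 50 min.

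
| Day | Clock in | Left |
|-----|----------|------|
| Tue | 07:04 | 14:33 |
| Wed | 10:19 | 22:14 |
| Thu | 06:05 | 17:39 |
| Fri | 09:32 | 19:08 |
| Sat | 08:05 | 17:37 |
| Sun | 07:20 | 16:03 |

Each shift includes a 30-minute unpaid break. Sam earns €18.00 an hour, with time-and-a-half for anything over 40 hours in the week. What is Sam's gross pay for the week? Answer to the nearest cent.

€1147.05

Tue: 07:04–14:33 = 7 h 29 min; less 30 min break → 6 h 59 min
Wed: 10:19–22:14 = 11 h 55 min; less 30 min break → 11 h 25 min
Thu: 06:05–17:39 = 11 h 34 min; less 30 min break → 11 h 4 min
Fri: 09:32–19:08 = 9 h 36 min; less 30 min break → 9 h 6 min
Sat: 08:05–17:37 = 9 h 32 min; less 30 min break → 9 h 2 min
Sun: 07:20–16:03 = 8 h 43 min; less 30 min break → 8 h 13 min
Total worked: 55 h 49 min = 3349 min.
Regular 40 h 0 min = 2400 min at €18.00/h; overtime 15 h 49 min = 949 min at €27.00/h.
Pay = (2400 × €18.00 + 949 × €27.00) ÷ 60 = €1147.05.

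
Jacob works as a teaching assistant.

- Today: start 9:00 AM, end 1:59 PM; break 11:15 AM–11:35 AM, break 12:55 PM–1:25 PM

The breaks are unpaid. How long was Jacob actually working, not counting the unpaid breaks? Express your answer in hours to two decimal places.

Today: 9:00 AM–1:59 PM = 4 h 59 min; less 50 min break → 4 h 9 min

4.15 hours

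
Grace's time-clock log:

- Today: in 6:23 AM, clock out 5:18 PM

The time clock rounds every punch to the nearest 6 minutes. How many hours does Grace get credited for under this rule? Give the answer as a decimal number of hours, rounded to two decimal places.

Today: in 6:23 AM→6:24 AM, out 5:18 PM→5:18 PM; 10 h 54 min

10.90 hours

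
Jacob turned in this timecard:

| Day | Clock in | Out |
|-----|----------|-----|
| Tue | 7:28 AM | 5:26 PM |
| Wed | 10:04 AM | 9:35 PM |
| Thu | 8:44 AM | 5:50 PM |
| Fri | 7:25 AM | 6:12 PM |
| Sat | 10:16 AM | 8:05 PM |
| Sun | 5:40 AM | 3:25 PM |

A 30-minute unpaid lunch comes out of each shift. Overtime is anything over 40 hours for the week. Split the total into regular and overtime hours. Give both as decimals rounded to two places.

Regular 40.00 hours, overtime 17.93 hours

Tue: 7:28 AM–5:26 PM = 9 h 58 min; less 30 min break → 9 h 28 min
Wed: 10:04 AM–9:35 PM = 11 h 31 min; less 30 min break → 11 h 1 min
Thu: 8:44 AM–5:50 PM = 9 h 6 min; less 30 min break → 8 h 36 min
Fri: 7:25 AM–6:12 PM = 10 h 47 min; less 30 min break → 10 h 17 min
Sat: 10:16 AM–8:05 PM = 9 h 49 min; less 30 min break → 9 h 19 min
Sun: 5:40 AM–3:25 PM = 9 h 45 min; less 30 min break → 9 h 15 min
Total worked: 57 h 56 min = 57.93 h.
Threshold 40 h → overtime 17 h 56 min, regular 40 h 0 min.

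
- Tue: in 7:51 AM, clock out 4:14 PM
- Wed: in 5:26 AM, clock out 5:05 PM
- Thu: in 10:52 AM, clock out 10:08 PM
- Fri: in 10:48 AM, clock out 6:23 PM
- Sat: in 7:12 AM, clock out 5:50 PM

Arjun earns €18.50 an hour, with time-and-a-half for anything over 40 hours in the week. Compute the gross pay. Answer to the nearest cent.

Tue: 7:51 AM–4:14 PM = 8 h 23 min
Wed: 5:26 AM–5:05 PM = 11 h 39 min
Thu: 10:52 AM–10:08 PM = 11 h 16 min
Fri: 10:48 AM–6:23 PM = 7 h 35 min
Sat: 7:12 AM–5:50 PM = 10 h 38 min
Total worked: 49 h 31 min = 2971 min.
Regular 40 h 0 min = 2400 min at €18.50/h; overtime 9 h 31 min = 571 min at €27.75/h.
Pay = (2400 × €18.50 + 571 × €27.75) ÷ 60 = €1004.09.

€1004.09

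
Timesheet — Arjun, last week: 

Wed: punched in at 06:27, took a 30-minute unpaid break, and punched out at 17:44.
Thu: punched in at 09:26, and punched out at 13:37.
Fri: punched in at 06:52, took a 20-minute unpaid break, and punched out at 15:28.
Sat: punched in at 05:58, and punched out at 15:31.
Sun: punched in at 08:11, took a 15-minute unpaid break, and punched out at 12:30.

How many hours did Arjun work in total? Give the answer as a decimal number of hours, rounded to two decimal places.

Wed: 06:27–17:44 = 11 h 17 min; less 30 min break → 10 h 47 min
Thu: 09:26–13:37 = 4 h 11 min
Fri: 06:52–15:28 = 8 h 36 min; less 20 min break → 8 h 16 min
Sat: 05:58–15:31 = 9 h 33 min
Sun: 08:11–12:30 = 4 h 19 min; less 15 min break → 4 h 4 min
Total: 10 h 47 min + 4 h 11 min + 8 h 16 min + 9 h 33 min + 4 h 4 min = 36 h 51 min.

36.85 hours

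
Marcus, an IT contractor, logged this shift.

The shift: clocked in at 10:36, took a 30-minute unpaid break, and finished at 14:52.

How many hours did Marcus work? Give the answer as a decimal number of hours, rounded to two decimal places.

The shift: 10:36–14:52 = 4 h 16 min; less 30 min break → 3 h 46 min

3.77 hours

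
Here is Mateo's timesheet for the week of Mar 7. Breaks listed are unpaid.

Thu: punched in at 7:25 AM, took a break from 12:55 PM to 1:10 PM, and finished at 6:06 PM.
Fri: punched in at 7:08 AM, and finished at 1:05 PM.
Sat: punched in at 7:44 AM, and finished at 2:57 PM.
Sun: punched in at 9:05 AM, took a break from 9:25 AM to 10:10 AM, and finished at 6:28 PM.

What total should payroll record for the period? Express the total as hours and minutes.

Thu: 7:25 AM–6:06 PM = 10 h 41 min; less 15 min break → 10 h 26 min
Fri: 7:08 AM–1:05 PM = 5 h 57 min
Sat: 7:44 AM–2:57 PM = 7 h 13 min
Sun: 9:05 AM–6:28 PM = 9 h 23 min; less 45 min break → 8 h 38 min
Total: 10 h 26 min + 5 h 57 min + 7 h 13 min + 8 h 38 min = 32 h 14 min.

32 h 14 min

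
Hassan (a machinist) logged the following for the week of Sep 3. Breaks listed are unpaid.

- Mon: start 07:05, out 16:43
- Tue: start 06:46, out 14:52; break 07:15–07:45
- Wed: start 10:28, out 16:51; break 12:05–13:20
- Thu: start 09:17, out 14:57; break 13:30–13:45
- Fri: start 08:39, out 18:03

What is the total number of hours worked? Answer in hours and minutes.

Mon: 07:05–16:43 = 9 h 38 min
Tue: 06:46–14:52 = 8 h 6 min; less 30 min break → 7 h 36 min
Wed: 10:28–16:51 = 6 h 23 min; less 75 min break → 5 h 8 min
Thu: 09:17–14:57 = 5 h 40 min; less 15 min break → 5 h 25 min
Fri: 08:39–18:03 = 9 h 24 min
Total: 9 h 38 min + 7 h 36 min + 5 h 8 min + 5 h 25 min + 9 h 24 min = 37 h 11 min.

37 h 11 min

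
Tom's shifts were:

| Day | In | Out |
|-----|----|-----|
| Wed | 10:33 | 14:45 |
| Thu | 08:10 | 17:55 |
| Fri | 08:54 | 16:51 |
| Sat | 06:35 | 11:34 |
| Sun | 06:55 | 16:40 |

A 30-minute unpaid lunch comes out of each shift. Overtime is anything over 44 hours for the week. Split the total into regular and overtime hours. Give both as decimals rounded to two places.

Regular 34.13 hours, overtime 0.00 hours

Wed: 10:33–14:45 = 4 h 12 min; less 30 min break → 3 h 42 min
Thu: 08:10–17:55 = 9 h 45 min; less 30 min break → 9 h 15 min
Fri: 08:54–16:51 = 7 h 57 min; less 30 min break → 7 h 27 min
Sat: 06:35–11:34 = 4 h 59 min; less 30 min break → 4 h 29 min
Sun: 06:55–16:40 = 9 h 45 min; less 30 min break → 9 h 15 min
Total worked: 34 h 8 min = 34.13 h.
Threshold 44 h → overtime 0 h 0 min, regular 34 h 8 min.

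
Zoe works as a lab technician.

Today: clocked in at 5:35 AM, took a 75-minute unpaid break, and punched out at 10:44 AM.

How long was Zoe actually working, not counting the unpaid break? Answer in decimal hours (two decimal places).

Today: 5:35 AM–10:44 AM = 5 h 9 min; less 75 min break → 3 h 54 min

3.90 hours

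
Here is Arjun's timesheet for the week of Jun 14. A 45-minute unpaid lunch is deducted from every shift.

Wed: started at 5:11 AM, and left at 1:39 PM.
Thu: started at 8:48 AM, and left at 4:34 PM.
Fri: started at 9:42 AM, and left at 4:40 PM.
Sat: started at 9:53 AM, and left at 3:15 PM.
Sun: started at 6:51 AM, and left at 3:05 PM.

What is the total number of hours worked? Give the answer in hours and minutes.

Wed: 5:11 AM–1:39 PM = 8 h 28 min; less 45 min break → 7 h 43 min
Thu: 8:48 AM–4:34 PM = 7 h 46 min; less 45 min break → 7 h 1 min
Fri: 9:42 AM–4:40 PM = 6 h 58 min; less 45 min break → 6 h 13 min
Sat: 9:53 AM–3:15 PM = 5 h 22 min; less 45 min break → 4 h 37 min
Sun: 6:51 AM–3:05 PM = 8 h 14 min; less 45 min break → 7 h 29 min
Total: 7 h 43 min + 7 h 1 min + 6 h 13 min + 4 h 37 min + 7 h 29 min = 33 h 3 min.

33 h 3 min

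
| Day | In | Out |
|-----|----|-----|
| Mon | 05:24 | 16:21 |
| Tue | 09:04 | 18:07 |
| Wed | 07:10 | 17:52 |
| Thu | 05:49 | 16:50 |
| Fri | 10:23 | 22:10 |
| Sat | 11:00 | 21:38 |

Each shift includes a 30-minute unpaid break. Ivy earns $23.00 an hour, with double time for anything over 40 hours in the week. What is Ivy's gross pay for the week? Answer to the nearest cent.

Mon: 05:24–16:21 = 10 h 57 min; less 30 min break → 10 h 27 min
Tue: 09:04–18:07 = 9 h 3 min; less 30 min break → 8 h 33 min
Wed: 07:10–17:52 = 10 h 42 min; less 30 min break → 10 h 12 min
Thu: 05:49–16:50 = 11 h 1 min; less 30 min break → 10 h 31 min
Fri: 10:23–22:10 = 11 h 47 min; less 30 min break → 11 h 17 min
Sat: 11:00–21:38 = 10 h 38 min; less 30 min break → 10 h 8 min
Total worked: 61 h 8 min = 3668 min.
Regular 40 h 0 min = 2400 min at $23.00/h; overtime 21 h 8 min = 1268 min at $46.00/h.
Pay = (2400 × $23.00 + 1268 × $46.00) ÷ 60 = $1892.13.

$1892.13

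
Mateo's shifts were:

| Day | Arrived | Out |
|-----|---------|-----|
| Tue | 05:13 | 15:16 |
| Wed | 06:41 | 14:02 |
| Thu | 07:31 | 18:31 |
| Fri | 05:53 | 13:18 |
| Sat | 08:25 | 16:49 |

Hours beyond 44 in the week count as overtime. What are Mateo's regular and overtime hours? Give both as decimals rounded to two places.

Tue: 05:13–15:16 = 10 h 3 min
Wed: 06:41–14:02 = 7 h 21 min
Thu: 07:31–18:31 = 11 h 0 min
Fri: 05:53–13:18 = 7 h 25 min
Sat: 08:25–16:49 = 8 h 24 min
Total worked: 44 h 13 min = 44.22 h.
Threshold 44 h → overtime 0 h 13 min, regular 44 h 0 min.

Regular 44.00 hours, overtime 0.22 hours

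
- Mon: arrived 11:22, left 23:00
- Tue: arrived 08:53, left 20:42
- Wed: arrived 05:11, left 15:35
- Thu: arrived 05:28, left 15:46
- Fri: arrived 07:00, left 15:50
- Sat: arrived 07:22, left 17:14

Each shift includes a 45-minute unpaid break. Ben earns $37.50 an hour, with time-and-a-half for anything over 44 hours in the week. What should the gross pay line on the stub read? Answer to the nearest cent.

Mon: 11:22–23:00 = 11 h 38 min; less 45 min break → 10 h 53 min
Tue: 08:53–20:42 = 11 h 49 min; less 45 min break → 11 h 4 min
Wed: 05:11–15:35 = 10 h 24 min; less 45 min break → 9 h 39 min
Thu: 05:28–15:46 = 10 h 18 min; less 45 min break → 9 h 33 min
Fri: 07:00–15:50 = 8 h 50 min; less 45 min break → 8 h 5 min
Sat: 07:22–17:14 = 9 h 52 min; less 45 min break → 9 h 7 min
Total worked: 58 h 21 min = 3501 min.
Regular 44 h 0 min = 2640 min at $37.50/h; overtime 14 h 21 min = 861 min at $56.25/h.
Pay = (2640 × $37.50 + 861 × $56.25) ÷ 60 = $2457.19.

$2457.19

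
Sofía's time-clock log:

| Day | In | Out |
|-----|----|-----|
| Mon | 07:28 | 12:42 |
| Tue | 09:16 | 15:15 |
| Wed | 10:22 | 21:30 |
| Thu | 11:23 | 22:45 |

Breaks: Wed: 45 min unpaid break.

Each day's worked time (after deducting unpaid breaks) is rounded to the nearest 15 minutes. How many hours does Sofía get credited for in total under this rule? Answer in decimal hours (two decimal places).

Mon: 07:28–12:42 = 5 h 14 min → rounds to 5 h 15 min
Tue: 09:16–15:15 = 5 h 59 min → rounds to 6 h 0 min
Wed: 10:22–21:30 = 11 h 8 min − 45 min = 10 h 23 min → rounds to 10 h 30 min
Thu: 11:23–22:45 = 11 h 22 min → rounds to 11 h 15 min
Total credited: 33 h 0 min.

33.00 hours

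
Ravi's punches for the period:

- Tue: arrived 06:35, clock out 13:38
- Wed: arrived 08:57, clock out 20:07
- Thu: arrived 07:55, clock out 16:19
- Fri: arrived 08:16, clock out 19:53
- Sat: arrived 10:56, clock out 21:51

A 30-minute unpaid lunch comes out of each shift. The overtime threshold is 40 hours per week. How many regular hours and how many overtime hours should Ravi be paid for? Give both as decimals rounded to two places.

Regular 40.00 hours, overtime 6.65 hours

Tue: 06:35–13:38 = 7 h 3 min; less 30 min break → 6 h 33 min
Wed: 08:57–20:07 = 11 h 10 min; less 30 min break → 10 h 40 min
Thu: 07:55–16:19 = 8 h 24 min; less 30 min break → 7 h 54 min
Fri: 08:16–19:53 = 11 h 37 min; less 30 min break → 11 h 7 min
Sat: 10:56–21:51 = 10 h 55 min; less 30 min break → 10 h 25 min
Total worked: 46 h 39 min = 46.65 h.
Threshold 40 h → overtime 6 h 39 min, regular 40 h 0 min.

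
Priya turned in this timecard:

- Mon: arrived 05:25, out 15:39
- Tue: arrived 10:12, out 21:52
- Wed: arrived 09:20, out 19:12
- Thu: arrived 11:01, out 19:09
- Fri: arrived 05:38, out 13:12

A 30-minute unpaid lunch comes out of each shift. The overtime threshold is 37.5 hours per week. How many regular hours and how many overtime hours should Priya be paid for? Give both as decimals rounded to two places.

Regular 37.50 hours, overtime 7.47 hours

Mon: 05:25–15:39 = 10 h 14 min; less 30 min break → 9 h 44 min
Tue: 10:12–21:52 = 11 h 40 min; less 30 min break → 11 h 10 min
Wed: 09:20–19:12 = 9 h 52 min; less 30 min break → 9 h 22 min
Thu: 11:01–19:09 = 8 h 8 min; less 30 min break → 7 h 38 min
Fri: 05:38–13:12 = 7 h 34 min; less 30 min break → 7 h 4 min
Total worked: 44 h 58 min = 44.97 h.
Threshold 37.5 h → overtime 7 h 28 min, regular 37 h 30 min.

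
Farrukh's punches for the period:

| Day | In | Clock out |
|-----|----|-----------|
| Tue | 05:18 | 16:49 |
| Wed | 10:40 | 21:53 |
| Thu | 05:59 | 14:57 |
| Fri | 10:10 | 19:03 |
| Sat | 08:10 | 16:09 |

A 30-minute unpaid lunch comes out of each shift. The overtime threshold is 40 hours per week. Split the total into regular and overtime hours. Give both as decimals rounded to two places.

Regular 40.00 hours, overtime 6.07 hours

Tue: 05:18–16:49 = 11 h 31 min; less 30 min break → 11 h 1 min
Wed: 10:40–21:53 = 11 h 13 min; less 30 min break → 10 h 43 min
Thu: 05:59–14:57 = 8 h 58 min; less 30 min break → 8 h 28 min
Fri: 10:10–19:03 = 8 h 53 min; less 30 min break → 8 h 23 min
Sat: 08:10–16:09 = 7 h 59 min; less 30 min break → 7 h 29 min
Total worked: 46 h 4 min = 46.07 h.
Threshold 40 h → overtime 6 h 4 min, regular 40 h 0 min.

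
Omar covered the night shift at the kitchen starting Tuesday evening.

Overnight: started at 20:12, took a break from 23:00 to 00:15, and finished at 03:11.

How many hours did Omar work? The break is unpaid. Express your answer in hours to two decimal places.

Overnight: 20:12 → midnight = 3 h 48 min; midnight → 03:11 = 3 h 11 min; span 6 h 59 min; less 75 min break → 5 h 44 min

5.73 hours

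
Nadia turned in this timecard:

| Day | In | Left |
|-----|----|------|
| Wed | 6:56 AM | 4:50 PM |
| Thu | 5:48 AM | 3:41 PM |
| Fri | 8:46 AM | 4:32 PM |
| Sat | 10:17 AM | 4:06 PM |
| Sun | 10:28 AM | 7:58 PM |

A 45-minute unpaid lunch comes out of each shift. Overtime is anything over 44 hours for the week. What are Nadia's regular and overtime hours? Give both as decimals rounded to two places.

Wed: 6:56 AM–4:50 PM = 9 h 54 min; less 45 min break → 9 h 9 min
Thu: 5:48 AM–3:41 PM = 9 h 53 min; less 45 min break → 9 h 8 min
Fri: 8:46 AM–4:32 PM = 7 h 46 min; less 45 min break → 7 h 1 min
Sat: 10:17 AM–4:06 PM = 5 h 49 min; less 45 min break → 5 h 4 min
Sun: 10:28 AM–7:58 PM = 9 h 30 min; less 45 min break → 8 h 45 min
Total worked: 39 h 7 min = 39.12 h.
Threshold 44 h → overtime 0 h 0 min, regular 39 h 7 min.

Regular 39.12 hours, overtime 0.00 hours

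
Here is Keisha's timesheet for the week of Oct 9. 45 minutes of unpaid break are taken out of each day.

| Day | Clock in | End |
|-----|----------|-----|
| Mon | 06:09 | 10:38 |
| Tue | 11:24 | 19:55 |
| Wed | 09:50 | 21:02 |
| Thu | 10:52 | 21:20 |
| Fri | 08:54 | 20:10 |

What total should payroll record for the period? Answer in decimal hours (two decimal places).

42.18 hours

Mon: 06:09–10:38 = 4 h 29 min; less 45 min break → 3 h 44 min
Tue: 11:24–19:55 = 8 h 31 min; less 45 min break → 7 h 46 min
Wed: 09:50–21:02 = 11 h 12 min; less 45 min break → 10 h 27 min
Thu: 10:52–21:20 = 10 h 28 min; less 45 min break → 9 h 43 min
Fri: 08:54–20:10 = 11 h 16 min; less 45 min break → 10 h 31 min
Total: 3 h 44 min + 7 h 46 min + 10 h 27 min + 9 h 43 min + 10 h 31 min = 42 h 11 min.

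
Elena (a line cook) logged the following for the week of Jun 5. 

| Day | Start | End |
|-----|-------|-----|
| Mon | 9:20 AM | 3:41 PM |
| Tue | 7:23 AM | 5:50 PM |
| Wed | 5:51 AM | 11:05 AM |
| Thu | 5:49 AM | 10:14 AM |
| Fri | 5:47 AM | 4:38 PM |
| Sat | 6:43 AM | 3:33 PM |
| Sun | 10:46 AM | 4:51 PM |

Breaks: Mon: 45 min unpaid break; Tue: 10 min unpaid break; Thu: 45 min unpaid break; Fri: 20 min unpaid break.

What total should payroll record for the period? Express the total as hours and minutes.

Mon: 9:20 AM–3:41 PM = 6 h 21 min; less 45 min break → 5 h 36 min
Tue: 7:23 AM–5:50 PM = 10 h 27 min; less 10 min break → 10 h 17 min
Wed: 5:51 AM–11:05 AM = 5 h 14 min
Thu: 5:49 AM–10:14 AM = 4 h 25 min; less 45 min break → 3 h 40 min
Fri: 5:47 AM–4:38 PM = 10 h 51 min; less 20 min break → 10 h 31 min
Sat: 6:43 AM–3:33 PM = 8 h 50 min
Sun: 10:46 AM–4:51 PM = 6 h 5 min
Total: 5 h 36 min + 10 h 17 min + 5 h 14 min + 3 h 40 min + 10 h 31 min + 8 h 50 min + 6 h 5 min = 50 h 13 min.

50 h 13 min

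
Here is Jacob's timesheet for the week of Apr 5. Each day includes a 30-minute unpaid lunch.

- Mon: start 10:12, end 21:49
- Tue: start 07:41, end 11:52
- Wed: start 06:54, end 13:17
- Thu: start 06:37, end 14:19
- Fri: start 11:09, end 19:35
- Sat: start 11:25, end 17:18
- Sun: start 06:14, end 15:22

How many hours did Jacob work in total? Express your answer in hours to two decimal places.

49.83 hours

Mon: 10:12–21:49 = 11 h 37 min; less 30 min break → 11 h 7 min
Tue: 07:41–11:52 = 4 h 11 min; less 30 min break → 3 h 41 min
Wed: 06:54–13:17 = 6 h 23 min; less 30 min break → 5 h 53 min
Thu: 06:37–14:19 = 7 h 42 min; less 30 min break → 7 h 12 min
Fri: 11:09–19:35 = 8 h 26 min; less 30 min break → 7 h 56 min
Sat: 11:25–17:18 = 5 h 53 min; less 30 min break → 5 h 23 min
Sun: 06:14–15:22 = 9 h 8 min; less 30 min break → 8 h 38 min
Total: 11 h 7 min + 3 h 41 min + 5 h 53 min + 7 h 12 min + 7 h 56 min + 5 h 23 min + 8 h 38 min = 49 h 50 min.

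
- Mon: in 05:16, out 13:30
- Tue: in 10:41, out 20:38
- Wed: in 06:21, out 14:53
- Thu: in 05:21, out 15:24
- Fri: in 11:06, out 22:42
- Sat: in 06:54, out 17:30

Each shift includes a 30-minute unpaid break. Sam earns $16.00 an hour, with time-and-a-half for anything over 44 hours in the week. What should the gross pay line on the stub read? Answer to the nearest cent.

$991.20

Mon: 05:16–13:30 = 8 h 14 min; less 30 min break → 7 h 44 min
Tue: 10:41–20:38 = 9 h 57 min; less 30 min break → 9 h 27 min
Wed: 06:21–14:53 = 8 h 32 min; less 30 min break → 8 h 2 min
Thu: 05:21–15:24 = 10 h 3 min; less 30 min break → 9 h 33 min
Fri: 11:06–22:42 = 11 h 36 min; less 30 min break → 11 h 6 min
Sat: 06:54–17:30 = 10 h 36 min; less 30 min break → 10 h 6 min
Total worked: 55 h 58 min = 3358 min.
Regular 44 h 0 min = 2640 min at $16.00/h; overtime 11 h 58 min = 718 min at $24.00/h.
Pay = (2640 × $16.00 + 718 × $24.00) ÷ 60 = $991.20.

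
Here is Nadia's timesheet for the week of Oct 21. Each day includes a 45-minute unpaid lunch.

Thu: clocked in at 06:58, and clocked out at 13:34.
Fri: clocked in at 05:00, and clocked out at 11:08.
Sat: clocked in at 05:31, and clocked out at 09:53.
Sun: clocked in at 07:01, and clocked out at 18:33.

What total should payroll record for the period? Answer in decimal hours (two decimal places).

Thu: 06:58–13:34 = 6 h 36 min; less 45 min break → 5 h 51 min
Fri: 05:00–11:08 = 6 h 8 min; less 45 min break → 5 h 23 min
Sat: 05:31–09:53 = 4 h 22 min; less 45 min break → 3 h 37 min
Sun: 07:01–18:33 = 11 h 32 min; less 45 min break → 10 h 47 min
Total: 5 h 51 min + 5 h 23 min + 3 h 37 min + 10 h 47 min = 25 h 38 min.

25.63 hours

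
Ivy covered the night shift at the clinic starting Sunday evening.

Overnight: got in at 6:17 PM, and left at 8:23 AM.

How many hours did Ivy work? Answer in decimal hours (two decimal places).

Overnight: 6:17 PM → midnight = 5 h 43 min; midnight → 8:23 AM = 8 h 23 min; span 14 h 6 min

14.10 hours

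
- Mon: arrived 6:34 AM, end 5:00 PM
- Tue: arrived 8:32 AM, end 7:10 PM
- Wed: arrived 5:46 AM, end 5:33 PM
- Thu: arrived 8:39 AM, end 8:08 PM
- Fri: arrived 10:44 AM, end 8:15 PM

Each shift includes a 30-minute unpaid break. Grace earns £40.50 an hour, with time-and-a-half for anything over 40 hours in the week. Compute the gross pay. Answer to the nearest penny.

£2309.51

Mon: 6:34 AM–5:00 PM = 10 h 26 min; less 30 min break → 9 h 56 min
Tue: 8:32 AM–7:10 PM = 10 h 38 min; less 30 min break → 10 h 8 min
Wed: 5:46 AM–5:33 PM = 11 h 47 min; less 30 min break → 11 h 17 min
Thu: 8:39 AM–8:08 PM = 11 h 29 min; less 30 min break → 10 h 59 min
Fri: 10:44 AM–8:15 PM = 9 h 31 min; less 30 min break → 9 h 1 min
Total worked: 51 h 21 min = 3081 min.
Regular 40 h 0 min = 2400 min at £40.50/h; overtime 11 h 21 min = 681 min at £60.75/h.
Pay = (2400 × £40.50 + 681 × £60.75) ÷ 60 = £2309.51.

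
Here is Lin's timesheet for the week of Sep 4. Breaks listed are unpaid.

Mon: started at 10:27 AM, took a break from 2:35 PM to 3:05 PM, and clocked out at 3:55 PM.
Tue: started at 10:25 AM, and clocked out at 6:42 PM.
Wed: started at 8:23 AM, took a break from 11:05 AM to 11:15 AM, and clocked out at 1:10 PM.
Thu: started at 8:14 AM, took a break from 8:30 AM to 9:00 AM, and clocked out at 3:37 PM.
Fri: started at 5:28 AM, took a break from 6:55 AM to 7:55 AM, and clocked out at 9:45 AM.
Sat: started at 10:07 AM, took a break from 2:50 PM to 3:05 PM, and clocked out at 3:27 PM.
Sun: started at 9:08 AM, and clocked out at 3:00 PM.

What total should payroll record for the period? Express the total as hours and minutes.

38 h 59 min

Mon: 10:27 AM–3:55 PM = 5 h 28 min; less 30 min break → 4 h 58 min
Tue: 10:25 AM–6:42 PM = 8 h 17 min
Wed: 8:23 AM–1:10 PM = 4 h 47 min; less 10 min break → 4 h 37 min
Thu: 8:14 AM–3:37 PM = 7 h 23 min; less 30 min break → 6 h 53 min
Fri: 5:28 AM–9:45 AM = 4 h 17 min; less 60 min break → 3 h 17 min
Sat: 10:07 AM–3:27 PM = 5 h 20 min; less 15 min break → 5 h 5 min
Sun: 9:08 AM–3:00 PM = 5 h 52 min
Total: 4 h 58 min + 8 h 17 min + 4 h 37 min + 6 h 53 min + 3 h 17 min + 5 h 5 min + 5 h 52 min = 38 h 59 min.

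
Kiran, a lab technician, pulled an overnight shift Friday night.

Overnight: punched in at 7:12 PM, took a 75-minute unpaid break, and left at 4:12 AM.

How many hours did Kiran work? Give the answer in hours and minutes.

Overnight: 7:12 PM → midnight = 4 h 48 min; midnight → 4:12 AM = 4 h 12 min; span 9 h 0 min; less 75 min break → 7 h 45 min

7 h 45 min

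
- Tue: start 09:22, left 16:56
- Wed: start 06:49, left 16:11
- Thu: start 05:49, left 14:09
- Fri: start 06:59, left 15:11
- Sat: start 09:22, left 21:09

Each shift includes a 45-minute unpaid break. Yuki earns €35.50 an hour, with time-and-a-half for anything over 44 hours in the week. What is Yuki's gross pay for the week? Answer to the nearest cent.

€1473.25

Tue: 09:22–16:56 = 7 h 34 min; less 45 min break → 6 h 49 min
Wed: 06:49–16:11 = 9 h 22 min; less 45 min break → 8 h 37 min
Thu: 05:49–14:09 = 8 h 20 min; less 45 min break → 7 h 35 min
Fri: 06:59–15:11 = 8 h 12 min; less 45 min break → 7 h 27 min
Sat: 09:22–21:09 = 11 h 47 min; less 45 min break → 11 h 2 min
Total worked: 41 h 30 min = 2490 min.
Regular 41 h 30 min = 2490 min at €35.50/h; overtime 0 h 0 min = 0 min at €53.25/h.
Pay = (2490 × €35.50 + 0 × €53.25) ÷ 60 = €1473.25.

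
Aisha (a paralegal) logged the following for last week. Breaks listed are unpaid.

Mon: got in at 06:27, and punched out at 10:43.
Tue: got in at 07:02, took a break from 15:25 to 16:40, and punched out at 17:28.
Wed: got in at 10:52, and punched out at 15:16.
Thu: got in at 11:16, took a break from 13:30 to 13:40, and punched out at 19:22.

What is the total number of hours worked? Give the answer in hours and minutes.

25 h 47 min

Mon: 06:27–10:43 = 4 h 16 min
Tue: 07:02–17:28 = 10 h 26 min; less 75 min break → 9 h 11 min
Wed: 10:52–15:16 = 4 h 24 min
Thu: 11:16–19:22 = 8 h 6 min; less 10 min break → 7 h 56 min
Total: 4 h 16 min + 9 h 11 min + 4 h 24 min + 7 h 56 min = 25 h 47 min.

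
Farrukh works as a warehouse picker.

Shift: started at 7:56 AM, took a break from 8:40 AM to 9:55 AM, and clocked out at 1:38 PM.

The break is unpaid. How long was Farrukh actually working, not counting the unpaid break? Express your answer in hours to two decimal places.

Shift: 7:56 AM–1:38 PM = 5 h 42 min; less 75 min break → 4 h 27 min

4.45 hours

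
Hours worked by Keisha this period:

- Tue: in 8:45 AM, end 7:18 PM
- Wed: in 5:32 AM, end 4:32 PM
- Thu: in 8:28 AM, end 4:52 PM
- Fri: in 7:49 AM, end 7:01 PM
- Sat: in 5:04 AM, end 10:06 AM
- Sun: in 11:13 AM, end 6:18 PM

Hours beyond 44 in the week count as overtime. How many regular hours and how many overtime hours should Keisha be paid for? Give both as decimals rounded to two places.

Tue: 8:45 AM–7:18 PM = 10 h 33 min
Wed: 5:32 AM–4:32 PM = 11 h 0 min
Thu: 8:28 AM–4:52 PM = 8 h 24 min
Fri: 7:49 AM–7:01 PM = 11 h 12 min
Sat: 5:04 AM–10:06 AM = 5 h 2 min
Sun: 11:13 AM–6:18 PM = 7 h 5 min
Total worked: 53 h 16 min = 53.27 h.
Threshold 44 h → overtime 9 h 16 min, regular 44 h 0 min.

Regular 44.00 hours, overtime 9.27 hours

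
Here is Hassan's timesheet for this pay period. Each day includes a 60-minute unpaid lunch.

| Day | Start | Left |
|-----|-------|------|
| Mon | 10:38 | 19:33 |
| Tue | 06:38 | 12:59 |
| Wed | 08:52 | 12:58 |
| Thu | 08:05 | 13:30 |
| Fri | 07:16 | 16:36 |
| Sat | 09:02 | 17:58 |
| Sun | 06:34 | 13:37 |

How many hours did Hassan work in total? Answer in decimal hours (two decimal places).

43.10 hours

Mon: 10:38–19:33 = 8 h 55 min; less 60 min break → 7 h 55 min
Tue: 06:38–12:59 = 6 h 21 min; less 60 min break → 5 h 21 min
Wed: 08:52–12:58 = 4 h 6 min; less 60 min break → 3 h 6 min
Thu: 08:05–13:30 = 5 h 25 min; less 60 min break → 4 h 25 min
Fri: 07:16–16:36 = 9 h 20 min; less 60 min break → 8 h 20 min
Sat: 09:02–17:58 = 8 h 56 min; less 60 min break → 7 h 56 min
Sun: 06:34–13:37 = 7 h 3 min; less 60 min break → 6 h 3 min
Total: 7 h 55 min + 5 h 21 min + 3 h 6 min + 4 h 25 min + 8 h 20 min + 7 h 56 min + 6 h 3 min = 43 h 6 min.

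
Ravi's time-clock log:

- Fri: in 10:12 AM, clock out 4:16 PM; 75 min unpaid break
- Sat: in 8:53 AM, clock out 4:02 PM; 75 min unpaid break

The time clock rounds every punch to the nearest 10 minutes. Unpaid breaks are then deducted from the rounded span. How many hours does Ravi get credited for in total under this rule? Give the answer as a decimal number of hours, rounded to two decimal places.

Fri: in 10:12 AM→10:10 AM, out 4:16 PM→4:20 PM; 6 h 10 min − 75 min = 4 h 55 min
Sat: in 8:53 AM→8:50 AM, out 4:02 PM→4:00 PM; 7 h 10 min − 75 min = 5 h 55 min
Total credited: 10 h 50 min.

10.83 hours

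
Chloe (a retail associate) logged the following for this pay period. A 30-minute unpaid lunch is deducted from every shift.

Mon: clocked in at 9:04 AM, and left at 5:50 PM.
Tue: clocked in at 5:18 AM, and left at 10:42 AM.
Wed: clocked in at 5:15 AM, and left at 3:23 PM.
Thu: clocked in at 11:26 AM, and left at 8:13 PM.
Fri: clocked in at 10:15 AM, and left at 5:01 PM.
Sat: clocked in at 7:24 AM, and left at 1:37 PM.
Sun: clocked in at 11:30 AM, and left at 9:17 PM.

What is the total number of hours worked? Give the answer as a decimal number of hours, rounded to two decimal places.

Mon: 9:04 AM–5:50 PM = 8 h 46 min; less 30 min break → 8 h 16 min
Tue: 5:18 AM–10:42 AM = 5 h 24 min; less 30 min break → 4 h 54 min
Wed: 5:15 AM–3:23 PM = 10 h 8 min; less 30 min break → 9 h 38 min
Thu: 11:26 AM–8:13 PM = 8 h 47 min; less 30 min break → 8 h 17 min
Fri: 10:15 AM–5:01 PM = 6 h 46 min; less 30 min break → 6 h 16 min
Sat: 7:24 AM–1:37 PM = 6 h 13 min; less 30 min break → 5 h 43 min
Sun: 11:30 AM–9:17 PM = 9 h 47 min; less 30 min break → 9 h 17 min
Total: 8 h 16 min + 4 h 54 min + 9 h 38 min + 8 h 17 min + 6 h 16 min + 5 h 43 min + 9 h 17 min = 52 h 21 min.

52.35 hours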